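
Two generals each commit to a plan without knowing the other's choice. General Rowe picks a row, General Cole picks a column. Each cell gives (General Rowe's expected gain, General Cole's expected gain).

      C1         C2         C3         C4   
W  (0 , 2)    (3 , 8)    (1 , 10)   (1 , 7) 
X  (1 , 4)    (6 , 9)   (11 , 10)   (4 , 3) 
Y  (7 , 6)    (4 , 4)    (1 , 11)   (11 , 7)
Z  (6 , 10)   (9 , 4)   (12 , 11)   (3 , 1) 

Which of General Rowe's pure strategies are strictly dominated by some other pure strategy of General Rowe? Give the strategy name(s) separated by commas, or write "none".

W: dominated, since X does at least as well everywhere (C1: 1>0, C2: 6>3, C3: 11>1, C4: 4>1).
X: no other strategy beats it everywhere (W at C1 (1>0); Y at C2 (6>4); Z at C4 (4>3)).
Nothing dominates Y: W at C1 (7>0); X at C1 (7>1); Z at C1 (7>6).
Z: no other strategy beats it everywhere (W at C1 (6>0); X at C1 (6>1); Y at C2 (9>4)).

W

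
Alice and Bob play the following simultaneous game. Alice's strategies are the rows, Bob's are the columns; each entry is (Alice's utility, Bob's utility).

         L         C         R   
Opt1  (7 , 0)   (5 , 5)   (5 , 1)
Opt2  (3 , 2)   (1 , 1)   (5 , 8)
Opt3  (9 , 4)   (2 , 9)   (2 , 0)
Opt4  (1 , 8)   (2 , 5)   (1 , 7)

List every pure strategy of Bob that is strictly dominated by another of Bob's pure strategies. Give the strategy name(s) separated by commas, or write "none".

none

L is not dominated — it holds its own against C at Opt2 (2>1); R at Opt3 (4>0).
C: no other strategy beats it everywhere (L at Opt1 (5>0); R at Opt1 (5>1)).
R is not dominated — it holds its own against L at Opt1 (1>0); C at Opt2 (8>1).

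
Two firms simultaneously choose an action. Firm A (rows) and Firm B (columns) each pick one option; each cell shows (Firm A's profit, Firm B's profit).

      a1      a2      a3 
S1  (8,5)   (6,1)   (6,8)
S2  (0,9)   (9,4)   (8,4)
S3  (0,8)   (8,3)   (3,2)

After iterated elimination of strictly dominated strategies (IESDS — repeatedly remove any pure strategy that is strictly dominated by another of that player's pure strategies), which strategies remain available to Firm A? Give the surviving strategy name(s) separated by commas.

S1, S2

For Firm B, a1 strictly dominates a2 on the remaining rows (S1: 5>1, S2: 9>4, S3: 8>3); eliminate a2.
Firm A's strategy S3 is strictly dominated by S1 (a1: 8>0, a3: 6>3) and is removed.
Among the remaining strategies, none is strictly dominated by another pure strategy of the same player, so the elimination stops.
Surviving strategies — Firm A: {S1, S2}; Firm B: {a1, a3}.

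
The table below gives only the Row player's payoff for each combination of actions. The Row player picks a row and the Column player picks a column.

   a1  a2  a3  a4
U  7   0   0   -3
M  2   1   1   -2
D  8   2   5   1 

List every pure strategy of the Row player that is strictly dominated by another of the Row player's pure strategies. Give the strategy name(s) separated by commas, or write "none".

U, M

U: dominated, since D does at least as well everywhere (a1: 8>7, a2: 2>0, a3: 5>0, a4: 1>-3).
M: dominated, since D does at least as well everywhere (a1: 8>2, a2: 2>1, a3: 5>1, a4: 1>-2).
D is not dominated — it holds its own against U at a1 (8>7); M at a1 (8>2).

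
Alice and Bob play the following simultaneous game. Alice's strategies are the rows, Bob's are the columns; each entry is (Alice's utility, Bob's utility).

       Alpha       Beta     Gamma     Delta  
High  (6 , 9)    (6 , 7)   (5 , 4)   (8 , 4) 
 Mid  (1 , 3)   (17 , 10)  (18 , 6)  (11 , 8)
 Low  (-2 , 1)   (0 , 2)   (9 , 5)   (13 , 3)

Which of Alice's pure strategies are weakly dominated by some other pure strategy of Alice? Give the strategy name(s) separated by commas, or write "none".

none

Nothing dominates High: Mid at Alpha (6>1); Low at Alpha (6>-2).
Nothing dominates Mid: High at Beta (17>6); Low at Alpha (1>-2).
Low is not dominated — it holds its own against High at Gamma (9>5); Mid at Delta (13>11).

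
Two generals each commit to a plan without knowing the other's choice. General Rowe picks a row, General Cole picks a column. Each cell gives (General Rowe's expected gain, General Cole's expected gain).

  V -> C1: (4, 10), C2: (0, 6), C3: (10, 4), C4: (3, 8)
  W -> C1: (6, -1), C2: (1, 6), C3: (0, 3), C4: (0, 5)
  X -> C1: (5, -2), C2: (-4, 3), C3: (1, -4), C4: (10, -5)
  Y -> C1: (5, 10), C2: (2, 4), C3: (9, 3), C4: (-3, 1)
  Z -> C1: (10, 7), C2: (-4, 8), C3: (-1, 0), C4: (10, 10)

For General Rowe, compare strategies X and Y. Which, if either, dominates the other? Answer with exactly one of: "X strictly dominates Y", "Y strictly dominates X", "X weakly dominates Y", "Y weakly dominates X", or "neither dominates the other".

Compare X to Y across each choice by General Cole: C1: 5=5, C2: -4<2, C3: 1<9, C4: 10>-3.
X does better at C4 but worse at C2, C3; neither strategy dominates the other.

neither dominates the other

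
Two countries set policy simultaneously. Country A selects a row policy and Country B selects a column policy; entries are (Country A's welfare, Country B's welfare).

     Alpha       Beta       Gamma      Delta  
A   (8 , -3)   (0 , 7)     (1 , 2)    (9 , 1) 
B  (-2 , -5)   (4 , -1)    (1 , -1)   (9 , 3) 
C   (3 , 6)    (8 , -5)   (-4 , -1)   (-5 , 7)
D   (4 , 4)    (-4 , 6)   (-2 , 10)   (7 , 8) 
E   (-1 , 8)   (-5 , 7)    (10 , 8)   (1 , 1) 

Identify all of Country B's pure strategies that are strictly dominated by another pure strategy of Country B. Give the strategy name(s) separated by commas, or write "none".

none

Alpha is not dominated — it holds its own against Beta at C (6>-5); Gamma at C (6>-1); Delta at E (8>1).
Beta: no other strategy beats it everywhere (Alpha at A (7>-3); Gamma at A (7>2); Delta at A (7>1)).
Gamma is not dominated — it holds its own against Alpha at A (2>-3); Beta at B (-1=-1); Delta at A (2>1).
Delta: no other strategy beats it everywhere (Alpha at A (1>-3); Beta at B (3>-1); Gamma at B (3>-1)).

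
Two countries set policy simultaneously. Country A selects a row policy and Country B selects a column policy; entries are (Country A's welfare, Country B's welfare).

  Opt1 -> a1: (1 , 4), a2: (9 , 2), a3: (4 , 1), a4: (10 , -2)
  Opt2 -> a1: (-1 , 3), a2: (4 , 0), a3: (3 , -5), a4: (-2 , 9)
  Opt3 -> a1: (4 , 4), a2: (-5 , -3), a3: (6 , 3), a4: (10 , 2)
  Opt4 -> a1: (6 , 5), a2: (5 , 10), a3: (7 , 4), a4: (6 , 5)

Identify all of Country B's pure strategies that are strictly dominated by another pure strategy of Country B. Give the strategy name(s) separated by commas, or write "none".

a1: no other strategy beats it everywhere (a2 at Opt1 (4>2); a3 at Opt1 (4>1); a4 at Opt1 (4>-2)).
Nothing dominates a2: a1 at Opt4 (10>5); a3 at Opt1 (2>1); a4 at Opt1 (2>-2).
a3 is strictly dominated by a1 (Opt1: 4>1, Opt2: 3>-5, Opt3: 4>3, Opt4: 5>4).
a4: no other strategy beats it everywhere (a1 at Opt2 (9>3); a2 at Opt2 (9>0); a3 at Opt2 (9>-5)).

a3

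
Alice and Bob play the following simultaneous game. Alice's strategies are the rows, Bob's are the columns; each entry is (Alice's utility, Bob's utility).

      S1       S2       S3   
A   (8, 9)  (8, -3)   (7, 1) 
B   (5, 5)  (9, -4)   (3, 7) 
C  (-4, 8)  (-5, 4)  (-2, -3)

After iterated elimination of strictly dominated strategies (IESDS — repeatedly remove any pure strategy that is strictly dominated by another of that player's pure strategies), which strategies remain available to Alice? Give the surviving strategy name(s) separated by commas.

Row C is eliminated: A beats it against every remaining column (S1: 8>-4, S2: 8>-5, S3: 7>-2).
For Bob, S1 strictly dominates S2 on the remaining rows (A: 9>-3, B: 5>-4); eliminate S2.
Row B is eliminated: A beats it against every remaining column (S1: 8>5, S3: 7>3).
Column S3 is eliminated: S1 beats it against every remaining row (A: 9>1).
Among the remaining strategies, none is strictly dominated by another pure strategy of the same player, so the elimination stops.
Surviving strategies — Alice: {A}; Bob: {S1}.

A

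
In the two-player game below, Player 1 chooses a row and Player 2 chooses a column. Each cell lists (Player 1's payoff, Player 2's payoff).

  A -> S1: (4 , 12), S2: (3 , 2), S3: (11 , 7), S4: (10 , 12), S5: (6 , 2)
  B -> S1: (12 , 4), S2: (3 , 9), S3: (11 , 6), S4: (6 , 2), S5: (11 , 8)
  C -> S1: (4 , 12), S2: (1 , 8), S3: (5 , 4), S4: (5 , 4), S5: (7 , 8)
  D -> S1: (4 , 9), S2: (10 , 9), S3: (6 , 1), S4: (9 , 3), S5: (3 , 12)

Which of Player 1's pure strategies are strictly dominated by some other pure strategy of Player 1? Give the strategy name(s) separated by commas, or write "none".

C

Nothing dominates A: B at S2 (3=3); C at S1 (4=4); D at S1 (4=4).
B: no other strategy beats it everywhere (A at S1 (12>4); C at S1 (12>4); D at S1 (12>4)).
C: dominated, since B does at least as well everywhere (S1: 12>4, S2: 3>1, S3: 11>5, S4: 6>5, S5: 11>7).
Nothing dominates D: A at S1 (4=4); B at S2 (10>3); C at S1 (4=4).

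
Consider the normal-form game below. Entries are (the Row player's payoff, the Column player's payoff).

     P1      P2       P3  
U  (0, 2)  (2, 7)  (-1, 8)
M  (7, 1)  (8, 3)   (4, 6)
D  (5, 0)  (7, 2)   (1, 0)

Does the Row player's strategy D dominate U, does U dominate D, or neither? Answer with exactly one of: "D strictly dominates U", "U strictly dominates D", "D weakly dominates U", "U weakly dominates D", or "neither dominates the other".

D strictly dominates U

Compare D to U across each choice by the Column player: P1: 5>0, P2: 7>2, P3: 1>-1.
D gives a strictly higher payoff against each choice by the Column player, so D strictly dominates U.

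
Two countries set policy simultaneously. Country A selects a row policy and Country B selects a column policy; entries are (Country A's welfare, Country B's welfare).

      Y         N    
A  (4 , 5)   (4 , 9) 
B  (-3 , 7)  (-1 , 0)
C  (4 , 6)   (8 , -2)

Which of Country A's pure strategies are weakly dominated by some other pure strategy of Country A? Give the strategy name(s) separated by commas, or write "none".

A, B

A is weakly dominated by C (Y: 4=4, N: 8>4).
A weakly dominates B — Y: 4>-3, N: 4>-1.
C: no other strategy beats it everywhere (A at N (8>4); B at Y (4>-3)).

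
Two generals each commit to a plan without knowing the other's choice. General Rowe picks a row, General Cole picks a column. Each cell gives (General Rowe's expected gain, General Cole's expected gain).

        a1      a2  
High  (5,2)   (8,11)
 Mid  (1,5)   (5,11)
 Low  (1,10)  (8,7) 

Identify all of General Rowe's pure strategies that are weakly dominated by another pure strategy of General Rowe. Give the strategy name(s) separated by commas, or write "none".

Mid, Low

High is not dominated — it holds its own against Mid at a1 (5>1); Low at a1 (5>1).
High weakly dominates Mid — a1: 5>1, a2: 8>5.
Low: dominated, since High does at least as well everywhere (a1: 5>1, a2: 8=8).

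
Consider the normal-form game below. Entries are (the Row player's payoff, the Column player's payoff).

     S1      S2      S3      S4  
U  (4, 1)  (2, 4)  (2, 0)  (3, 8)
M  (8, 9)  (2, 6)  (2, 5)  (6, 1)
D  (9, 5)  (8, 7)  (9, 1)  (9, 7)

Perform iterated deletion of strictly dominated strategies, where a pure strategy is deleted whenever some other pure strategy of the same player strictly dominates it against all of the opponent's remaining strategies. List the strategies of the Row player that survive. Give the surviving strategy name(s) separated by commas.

D

For the Row player, D strictly dominates U on the remaining columns (S1: 9>4, S2: 8>2, S3: 9>2, S4: 9>3); eliminate U.
Row M is eliminated: D beats it against every remaining column (S1: 9>8, S2: 8>2, S3: 9>2, S4: 9>6).
For the Column player, S2 strictly dominates S1 on the remaining rows (D: 7>5); eliminate S1.
The Column player's strategy S3 is strictly dominated by S2 (D: 7>1) and is removed.
Among the remaining strategies, none is strictly dominated by another pure strategy of the same player, so the elimination stops.
Surviving strategies — the Row player: {D}; the Column player: {S2, S4}.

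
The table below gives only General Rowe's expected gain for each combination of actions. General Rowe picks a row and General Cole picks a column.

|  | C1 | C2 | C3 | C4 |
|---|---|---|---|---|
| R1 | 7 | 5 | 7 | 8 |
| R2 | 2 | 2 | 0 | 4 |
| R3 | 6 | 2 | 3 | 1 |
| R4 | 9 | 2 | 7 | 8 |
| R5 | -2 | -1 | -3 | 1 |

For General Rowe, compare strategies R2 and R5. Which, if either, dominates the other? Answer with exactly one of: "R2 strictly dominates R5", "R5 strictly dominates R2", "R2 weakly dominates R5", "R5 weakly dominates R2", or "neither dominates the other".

R2's payoffs vs R5's, by General Cole's action — C1: 2>-2, C2: 2>-1, C3: 0>-3, C4: 4>1.
Every comparison favours R2, so R2 strictly dominates R5.

R2 strictly dominates R5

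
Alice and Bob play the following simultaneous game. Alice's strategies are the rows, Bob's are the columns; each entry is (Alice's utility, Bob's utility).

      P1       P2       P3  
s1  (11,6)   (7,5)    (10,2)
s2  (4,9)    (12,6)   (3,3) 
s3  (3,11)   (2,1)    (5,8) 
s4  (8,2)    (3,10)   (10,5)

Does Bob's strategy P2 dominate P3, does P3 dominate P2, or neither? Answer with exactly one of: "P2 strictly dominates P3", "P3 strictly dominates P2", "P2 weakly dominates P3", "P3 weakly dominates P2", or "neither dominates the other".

neither dominates the other

P2's payoffs vs P3's, by Alice's action — s1: 5>2, s2: 6>3, s3: 1<8, s4: 10>5.
P2 does better at s1, s2, s4 but worse at s3; neither strategy dominates the other.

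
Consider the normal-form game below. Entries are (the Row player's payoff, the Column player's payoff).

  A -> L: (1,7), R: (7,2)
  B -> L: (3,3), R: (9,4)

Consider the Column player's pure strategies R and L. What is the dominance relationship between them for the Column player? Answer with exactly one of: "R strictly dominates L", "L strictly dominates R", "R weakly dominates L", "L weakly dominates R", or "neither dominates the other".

neither dominates the other

Compare R to L across every action of the Row player: A: 2<7, B: 4>3.
R does better at B but worse at A; neither strategy dominates the other.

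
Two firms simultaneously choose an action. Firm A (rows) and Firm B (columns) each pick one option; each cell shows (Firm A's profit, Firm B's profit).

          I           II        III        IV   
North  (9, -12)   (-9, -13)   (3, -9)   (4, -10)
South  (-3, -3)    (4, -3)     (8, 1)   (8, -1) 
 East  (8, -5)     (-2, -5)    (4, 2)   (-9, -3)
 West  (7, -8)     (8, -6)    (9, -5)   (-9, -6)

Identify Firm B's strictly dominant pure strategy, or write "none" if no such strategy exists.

III

III vs I: North: -9>-12, South: 1>-3, East: 2>-5, West: -5>-8.
III vs II: North: -9>-13, South: 1>-3, East: 2>-5, West: -5>-6.
III vs IV: North: -9>-10, South: 1>-1, East: 2>-3, West: -5>-6.
III strictly beats every other strategy against every opponent action, so it is strictly dominant.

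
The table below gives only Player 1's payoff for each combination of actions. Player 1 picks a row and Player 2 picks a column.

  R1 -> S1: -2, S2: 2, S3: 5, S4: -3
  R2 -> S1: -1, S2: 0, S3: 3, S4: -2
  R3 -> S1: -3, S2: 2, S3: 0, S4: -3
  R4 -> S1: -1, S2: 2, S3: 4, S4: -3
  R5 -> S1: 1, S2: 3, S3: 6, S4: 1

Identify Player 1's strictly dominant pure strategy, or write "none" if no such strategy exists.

R5

R5 vs R1: S1: 1>-2, S2: 3>2, S3: 6>5, S4: 1>-3.
R5 vs R2: S1: 1>-1, S2: 3>0, S3: 6>3, S4: 1>-2.
R5 vs R3: S1: 1>-3, S2: 3>2, S3: 6>0, S4: 1>-3.
R5 vs R4: S1: 1>-1, S2: 3>2, S3: 6>4, S4: 1>-3.
R5 strictly beats every other strategy against every opponent action, so it is strictly dominant.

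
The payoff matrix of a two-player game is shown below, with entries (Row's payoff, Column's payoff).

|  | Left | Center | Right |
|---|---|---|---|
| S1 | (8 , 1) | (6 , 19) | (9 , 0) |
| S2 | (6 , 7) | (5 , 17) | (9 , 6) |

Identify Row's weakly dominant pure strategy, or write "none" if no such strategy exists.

S1 vs S2: Left: 8>6, Center: 6>5, Right: 9=9.
S1 is at least as good as every other strategy against every opponent action, so it is weakly dominant.

S1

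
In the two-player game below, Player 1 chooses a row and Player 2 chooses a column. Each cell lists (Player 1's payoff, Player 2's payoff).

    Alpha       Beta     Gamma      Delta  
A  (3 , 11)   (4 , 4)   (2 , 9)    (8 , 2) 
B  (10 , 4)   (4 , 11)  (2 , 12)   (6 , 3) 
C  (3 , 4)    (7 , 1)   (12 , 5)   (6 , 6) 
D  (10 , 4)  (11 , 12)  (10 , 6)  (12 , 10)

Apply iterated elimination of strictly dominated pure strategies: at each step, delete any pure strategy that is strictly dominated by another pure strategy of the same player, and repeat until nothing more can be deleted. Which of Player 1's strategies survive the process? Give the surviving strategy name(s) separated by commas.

D

For Player 1, D strictly dominates A on the remaining columns (Alpha: 10>3, Beta: 11>4, Gamma: 10>2, Delta: 12>8); eliminate A.
Column Alpha is eliminated: Gamma beats it against every remaining row (B: 12>4, C: 5>4, D: 6>4).
Player 1's strategy B is strictly dominated by D (Beta: 11>4, Gamma: 10>2, Delta: 12>6) and is removed.
For Player 2, Delta strictly dominates Gamma on the remaining rows (C: 6>5, D: 10>6); eliminate Gamma.
Player 1's strategy C is strictly dominated by D (Beta: 11>7, Delta: 12>6) and is removed.
Player 2's strategy Delta is strictly dominated by Beta (D: 12>10) and is removed.
Among the remaining strategies, none is strictly dominated by another pure strategy of the same player, so the elimination stops.
Surviving strategies — Player 1: {D}; Player 2: {Beta}.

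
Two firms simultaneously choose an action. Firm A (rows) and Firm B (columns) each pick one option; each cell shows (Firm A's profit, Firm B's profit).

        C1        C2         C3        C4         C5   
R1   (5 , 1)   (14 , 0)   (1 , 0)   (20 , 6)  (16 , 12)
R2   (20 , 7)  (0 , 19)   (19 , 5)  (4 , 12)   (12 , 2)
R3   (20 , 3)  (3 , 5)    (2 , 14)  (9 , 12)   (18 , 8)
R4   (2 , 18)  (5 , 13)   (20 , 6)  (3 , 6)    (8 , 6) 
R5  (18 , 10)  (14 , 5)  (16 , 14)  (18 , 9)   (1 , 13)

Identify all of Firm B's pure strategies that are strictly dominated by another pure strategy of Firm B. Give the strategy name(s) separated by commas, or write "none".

none

C1 is not dominated — it holds its own against C2 at R1 (1>0); C3 at R1 (1>0); C4 at R4 (18>6); C5 at R2 (7>2).
Nothing dominates C2: C1 at R2 (19>7); C3 at R1 (0=0); C4 at R2 (19>12); C5 at R2 (19>2).
C3 is not dominated — it holds its own against C1 at R3 (14>3); C2 at R1 (0=0); C4 at R3 (14>12); C5 at R2 (5>2).
C4: no other strategy beats it everywhere (C1 at R1 (6>1); C2 at R1 (6>0); C3 at R1 (6>0); C5 at R2 (12>2)).
C5: no other strategy beats it everywhere (C1 at R1 (12>1); C2 at R1 (12>0); C3 at R1 (12>0); C4 at R1 (12>6)).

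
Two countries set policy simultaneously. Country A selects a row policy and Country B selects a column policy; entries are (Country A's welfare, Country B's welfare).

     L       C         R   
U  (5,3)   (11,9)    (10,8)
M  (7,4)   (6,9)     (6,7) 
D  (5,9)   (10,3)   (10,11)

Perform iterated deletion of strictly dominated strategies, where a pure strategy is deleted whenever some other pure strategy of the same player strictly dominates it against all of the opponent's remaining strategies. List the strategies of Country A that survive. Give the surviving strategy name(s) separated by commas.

Column L is eliminated: R beats it against every remaining row (U: 8>3, M: 7>4, D: 11>9).
Row M is eliminated: U beats it against every remaining column (C: 11>6, R: 10>6).
Among the remaining strategies, none is strictly dominated by another pure strategy of the same player, so the elimination stops.
Surviving strategies — Country A: {U, D}; Country B: {C, R}.

U, D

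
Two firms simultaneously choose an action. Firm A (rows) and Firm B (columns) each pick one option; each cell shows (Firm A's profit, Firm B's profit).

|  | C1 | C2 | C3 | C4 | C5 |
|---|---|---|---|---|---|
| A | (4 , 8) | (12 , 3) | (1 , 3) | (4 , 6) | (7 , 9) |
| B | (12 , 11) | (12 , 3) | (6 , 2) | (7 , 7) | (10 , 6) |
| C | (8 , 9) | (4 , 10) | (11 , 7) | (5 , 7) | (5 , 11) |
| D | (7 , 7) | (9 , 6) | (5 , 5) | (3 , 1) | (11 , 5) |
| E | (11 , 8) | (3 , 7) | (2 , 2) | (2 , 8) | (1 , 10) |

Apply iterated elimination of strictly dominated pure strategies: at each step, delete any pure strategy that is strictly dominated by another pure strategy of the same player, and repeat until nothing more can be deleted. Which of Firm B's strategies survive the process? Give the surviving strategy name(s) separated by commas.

For Firm A, B strictly dominates E on the remaining columns (C1: 12>11, C2: 12>3, C3: 6>2, C4: 7>2, C5: 10>1); eliminate E.
Column C3 is eliminated: C1 beats it against every remaining row (A: 8>3, B: 11>2, C: 9>7, D: 7>5).
Firm A's strategy C is strictly dominated by B (C1: 12>8, C2: 12>4, C4: 7>5, C5: 10>5) and is removed.
Column C2 is eliminated: C1 beats it against every remaining row (A: 8>3, B: 11>3, D: 7>6).
Row A is eliminated: B beats it against every remaining column (C1: 12>4, C4: 7>4, C5: 10>7).
Firm B's strategy C4 is strictly dominated by C1 (B: 11>7, D: 7>1) and is removed.
Firm B's strategy C5 is strictly dominated by C1 (B: 11>6, D: 7>5) and is removed.
Row D is eliminated: B beats it against every remaining column (C1: 12>7).
Among the remaining strategies, none is strictly dominated by another pure strategy of the same player, so the elimination stops.
Surviving strategies — Firm A: {B}; Firm B: {C1}.

C1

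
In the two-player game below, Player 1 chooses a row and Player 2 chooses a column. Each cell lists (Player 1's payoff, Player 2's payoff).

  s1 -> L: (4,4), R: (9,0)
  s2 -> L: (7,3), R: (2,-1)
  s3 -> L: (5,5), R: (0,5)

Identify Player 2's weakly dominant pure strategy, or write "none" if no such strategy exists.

L vs R: s1: 4>0, s2: 3>-1, s3: 5=5.
L is at least as good as every other strategy against every opponent action, so it is weakly dominant.

L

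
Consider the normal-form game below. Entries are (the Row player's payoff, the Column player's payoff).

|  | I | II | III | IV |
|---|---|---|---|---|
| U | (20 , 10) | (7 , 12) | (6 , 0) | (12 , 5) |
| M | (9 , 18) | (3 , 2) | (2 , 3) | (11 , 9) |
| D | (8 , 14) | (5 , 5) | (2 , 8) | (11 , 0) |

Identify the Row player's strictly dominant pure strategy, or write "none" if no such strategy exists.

U vs M: I: 20>9, II: 7>3, III: 6>2, IV: 12>11.
U vs D: I: 20>8, II: 7>5, III: 6>2, IV: 12>11.
U strictly beats every other strategy against every opponent action, so it is strictly dominant.

U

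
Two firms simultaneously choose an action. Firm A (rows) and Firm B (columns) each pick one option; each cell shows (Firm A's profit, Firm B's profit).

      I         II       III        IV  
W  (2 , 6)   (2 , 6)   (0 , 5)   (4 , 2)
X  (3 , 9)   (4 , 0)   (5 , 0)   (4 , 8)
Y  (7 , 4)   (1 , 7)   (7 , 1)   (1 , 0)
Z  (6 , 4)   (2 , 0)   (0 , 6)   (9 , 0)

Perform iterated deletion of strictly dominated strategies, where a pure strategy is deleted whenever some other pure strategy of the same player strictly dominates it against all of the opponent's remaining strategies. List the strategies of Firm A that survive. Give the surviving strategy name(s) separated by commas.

X, Y, Z

For Firm B, I strictly dominates IV on the remaining rows (W: 6>2, X: 9>8, Y: 4>0, Z: 4>0); eliminate IV.
Firm A's strategy W is strictly dominated by X (I: 3>2, II: 4>2, III: 5>0) and is removed.
Among the remaining strategies, none is strictly dominated by another pure strategy of the same player, so the elimination stops.
Surviving strategies — Firm A: {X, Y, Z}; Firm B: {I, II, III}.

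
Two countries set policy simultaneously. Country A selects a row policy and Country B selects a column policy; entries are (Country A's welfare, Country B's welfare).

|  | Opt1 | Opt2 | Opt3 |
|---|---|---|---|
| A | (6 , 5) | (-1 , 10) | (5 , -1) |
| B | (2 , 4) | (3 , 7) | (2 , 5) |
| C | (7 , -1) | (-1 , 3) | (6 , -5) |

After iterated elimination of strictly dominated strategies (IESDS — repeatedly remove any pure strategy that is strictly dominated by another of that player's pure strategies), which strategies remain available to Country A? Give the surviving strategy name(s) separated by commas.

For Country B, Opt2 strictly dominates Opt1 on the remaining rows (A: 10>5, B: 7>4, C: 3>-1); eliminate Opt1.
For Country B, Opt2 strictly dominates Opt3 on the remaining rows (A: 10>-1, B: 7>5, C: 3>-5); eliminate Opt3.
Country A's strategy A is strictly dominated by B (Opt2: 3>-1) and is removed.
For Country A, B strictly dominates C on the remaining columns (Opt2: 3>-1); eliminate C.
Among the remaining strategies, none is strictly dominated by another pure strategy of the same player, so the elimination stops.
Surviving strategies — Country A: {B}; Country B: {Opt2}.

B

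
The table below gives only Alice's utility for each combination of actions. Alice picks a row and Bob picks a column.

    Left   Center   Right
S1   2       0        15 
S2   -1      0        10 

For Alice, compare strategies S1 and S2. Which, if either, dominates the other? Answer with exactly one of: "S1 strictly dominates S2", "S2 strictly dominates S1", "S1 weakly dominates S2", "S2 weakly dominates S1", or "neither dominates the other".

S1's payoffs vs S2's, by Bob's action — Left: 2>-1, Center: 0=0, Right: 15>10.
S1 is at least as good everywhere and strictly better somewhere (tied only at Center), so S1 weakly but not strictly dominates S2.

S1 weakly dominates S2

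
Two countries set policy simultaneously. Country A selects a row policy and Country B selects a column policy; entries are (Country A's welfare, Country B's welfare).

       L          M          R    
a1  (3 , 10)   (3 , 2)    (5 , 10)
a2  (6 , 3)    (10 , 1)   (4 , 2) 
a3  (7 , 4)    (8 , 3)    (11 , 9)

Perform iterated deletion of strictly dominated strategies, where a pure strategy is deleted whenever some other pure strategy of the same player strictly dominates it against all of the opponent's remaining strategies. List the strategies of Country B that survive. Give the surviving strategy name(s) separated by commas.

Row a1 is eliminated: a3 beats it against every remaining column (L: 7>3, M: 8>3, R: 11>5).
Column M is eliminated: L beats it against every remaining row (a2: 3>1, a3: 4>3).
Row a2 is eliminated: a3 beats it against every remaining column (L: 7>6, R: 11>4).
Country B's strategy L is strictly dominated by R (a3: 9>4) and is removed.
Among the remaining strategies, none is strictly dominated by another pure strategy of the same player, so the elimination stops.
Surviving strategies — Country A: {a3}; Country B: {R}.

R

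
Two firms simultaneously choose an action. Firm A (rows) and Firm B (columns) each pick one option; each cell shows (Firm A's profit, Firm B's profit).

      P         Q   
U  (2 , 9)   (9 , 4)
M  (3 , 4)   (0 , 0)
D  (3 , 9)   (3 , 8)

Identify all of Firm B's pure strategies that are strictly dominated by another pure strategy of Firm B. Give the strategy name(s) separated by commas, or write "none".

Q

P is not dominated — it holds its own against Q at U (9>4).
P strictly dominates Q — U: 9>4, M: 4>0, D: 9>8.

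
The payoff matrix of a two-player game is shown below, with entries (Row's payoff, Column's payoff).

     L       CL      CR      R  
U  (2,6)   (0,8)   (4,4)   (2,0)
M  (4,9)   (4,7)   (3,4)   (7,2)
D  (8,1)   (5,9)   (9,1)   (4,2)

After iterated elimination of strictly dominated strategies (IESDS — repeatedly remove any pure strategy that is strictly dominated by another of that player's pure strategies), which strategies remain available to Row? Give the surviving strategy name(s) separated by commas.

Row U is eliminated: D beats it against every remaining column (L: 8>2, CL: 5>0, CR: 9>4, R: 4>2).
Column's strategy CR is strictly dominated by CL (M: 7>4, D: 9>1) and is removed.
For Column, CL strictly dominates R on the remaining rows (M: 7>2, D: 9>2); eliminate R.
For Row, D strictly dominates M on the remaining columns (L: 8>4, CL: 5>4); eliminate M.
Column L is eliminated: CL beats it against every remaining row (D: 9>1).
Among the remaining strategies, none is strictly dominated by another pure strategy of the same player, so the elimination stops.
Surviving strategies — Row: {D}; Column: {CL}.

D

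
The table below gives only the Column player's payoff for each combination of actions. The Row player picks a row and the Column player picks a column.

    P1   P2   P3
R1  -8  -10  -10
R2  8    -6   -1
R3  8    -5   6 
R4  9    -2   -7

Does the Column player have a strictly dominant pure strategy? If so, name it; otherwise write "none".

P1 vs P2: R1: -8>-10, R2: 8>-6, R3: 8>-5, R4: 9>-2.
P1 vs P3: R1: -8>-10, R2: 8>-1, R3: 8>6, R4: 9>-7.
P1 strictly beats every other strategy against every opponent action, so it is strictly dominant.

P1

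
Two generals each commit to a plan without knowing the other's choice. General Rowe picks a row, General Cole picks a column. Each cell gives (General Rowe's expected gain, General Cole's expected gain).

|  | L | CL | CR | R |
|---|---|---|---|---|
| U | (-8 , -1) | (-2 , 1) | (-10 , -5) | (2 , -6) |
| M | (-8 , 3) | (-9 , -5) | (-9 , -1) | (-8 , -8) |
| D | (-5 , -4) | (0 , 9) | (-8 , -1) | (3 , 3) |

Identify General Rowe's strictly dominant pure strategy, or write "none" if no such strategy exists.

D vs U: L: -5>-8, CL: 0>-2, CR: -8>-10, R: 3>2.
D vs M: L: -5>-8, CL: 0>-9, CR: -8>-9, R: 3>-8.
D strictly beats every other strategy against every opponent action, so it is strictly dominant.

D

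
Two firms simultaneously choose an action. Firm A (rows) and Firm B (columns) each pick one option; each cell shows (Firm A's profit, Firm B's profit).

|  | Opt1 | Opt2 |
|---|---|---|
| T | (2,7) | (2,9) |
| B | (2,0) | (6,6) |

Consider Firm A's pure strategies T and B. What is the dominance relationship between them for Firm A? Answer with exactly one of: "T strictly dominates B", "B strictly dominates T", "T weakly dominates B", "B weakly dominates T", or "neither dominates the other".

B weakly dominates T

T's payoffs vs B's, by Firm B's action — Opt1: 2=2, Opt2: 2<6.
B is at least as good everywhere and strictly better somewhere (tied at Opt1), so B weakly dominates T.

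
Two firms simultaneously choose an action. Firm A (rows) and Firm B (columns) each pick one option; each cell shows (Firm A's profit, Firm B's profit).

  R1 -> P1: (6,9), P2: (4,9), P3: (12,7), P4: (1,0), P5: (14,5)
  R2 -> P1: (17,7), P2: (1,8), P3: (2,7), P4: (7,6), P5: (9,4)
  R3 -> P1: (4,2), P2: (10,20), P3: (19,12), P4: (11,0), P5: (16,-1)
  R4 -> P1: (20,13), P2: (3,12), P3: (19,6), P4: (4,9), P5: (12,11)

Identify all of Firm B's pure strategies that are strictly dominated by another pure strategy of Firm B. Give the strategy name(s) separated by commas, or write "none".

Nothing dominates P1: P2 at R1 (9=9); P3 at R1 (9>7); P4 at R1 (9>0); P5 at R1 (9>5).
Nothing dominates P2: P1 at R1 (9=9); P3 at R1 (9>7); P4 at R1 (9>0); P5 at R1 (9>5).
P3: dominated, since P2 does at least as well everywhere (R1: 9>7, R2: 8>7, R3: 20>12, R4: 12>6).
P4 is strictly dominated by P1 (R1: 9>0, R2: 7>6, R3: 2>0, R4: 13>9).
P5 is strictly dominated by P1 (R1: 9>5, R2: 7>4, R3: 2>-1, R4: 13>11).

P3, P4, P5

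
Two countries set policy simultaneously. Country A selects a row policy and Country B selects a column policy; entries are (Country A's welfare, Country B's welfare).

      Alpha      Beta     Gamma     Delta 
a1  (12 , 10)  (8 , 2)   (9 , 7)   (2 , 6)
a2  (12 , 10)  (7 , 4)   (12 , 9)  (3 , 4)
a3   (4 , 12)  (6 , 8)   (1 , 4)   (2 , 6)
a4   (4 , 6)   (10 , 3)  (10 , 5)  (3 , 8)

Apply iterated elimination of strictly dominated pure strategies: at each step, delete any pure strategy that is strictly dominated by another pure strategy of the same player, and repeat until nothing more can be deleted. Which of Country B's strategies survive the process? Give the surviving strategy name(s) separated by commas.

Country A's strategy a3 is strictly dominated by a2 (Alpha: 12>4, Beta: 7>6, Gamma: 12>1, Delta: 3>2) and is removed.
Country B's strategy Beta is strictly dominated by Alpha (a1: 10>2, a2: 10>4, a4: 6>3) and is removed.
Column Gamma is eliminated: Alpha beats it against every remaining row (a1: 10>7, a2: 10>9, a4: 6>5).
Among the remaining strategies, none is strictly dominated by another pure strategy of the same player, so the elimination stops.
Surviving strategies — Country A: {a1, a2, a4}; Country B: {Alpha, Delta}.

Alpha, Delta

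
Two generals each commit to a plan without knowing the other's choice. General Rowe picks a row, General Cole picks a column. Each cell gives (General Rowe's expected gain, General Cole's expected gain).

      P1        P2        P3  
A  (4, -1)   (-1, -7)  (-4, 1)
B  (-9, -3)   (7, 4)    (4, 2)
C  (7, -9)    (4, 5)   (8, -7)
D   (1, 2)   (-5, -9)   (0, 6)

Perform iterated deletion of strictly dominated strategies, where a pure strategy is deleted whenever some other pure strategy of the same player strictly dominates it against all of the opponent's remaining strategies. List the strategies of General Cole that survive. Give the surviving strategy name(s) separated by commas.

P2

General Rowe's strategy A is strictly dominated by C (P1: 7>4, P2: 4>-1, P3: 8>-4) and is removed.
Row D is eliminated: C beats it against every remaining column (P1: 7>1, P2: 4>-5, P3: 8>0).
Column P1 is eliminated: P2 beats it against every remaining row (B: 4>-3, C: 5>-9).
For General Cole, P2 strictly dominates P3 on the remaining rows (B: 4>2, C: 5>-7); eliminate P3.
Row C is eliminated: B beats it against every remaining column (P2: 7>4).
Among the remaining strategies, none is strictly dominated by another pure strategy of the same player, so the elimination stops.
Surviving strategies — General Rowe: {B}; General Cole: {P2}.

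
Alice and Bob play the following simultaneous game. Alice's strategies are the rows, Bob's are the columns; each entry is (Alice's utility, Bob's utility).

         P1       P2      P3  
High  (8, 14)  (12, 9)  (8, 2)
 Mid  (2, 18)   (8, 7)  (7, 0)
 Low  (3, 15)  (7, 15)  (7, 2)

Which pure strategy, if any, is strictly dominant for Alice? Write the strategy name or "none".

High vs Mid: P1: 8>2, P2: 12>8, P3: 8>7.
High vs Low: P1: 8>3, P2: 12>7, P3: 8>7.
High strictly beats every other strategy against every opponent action, so it is strictly dominant.

High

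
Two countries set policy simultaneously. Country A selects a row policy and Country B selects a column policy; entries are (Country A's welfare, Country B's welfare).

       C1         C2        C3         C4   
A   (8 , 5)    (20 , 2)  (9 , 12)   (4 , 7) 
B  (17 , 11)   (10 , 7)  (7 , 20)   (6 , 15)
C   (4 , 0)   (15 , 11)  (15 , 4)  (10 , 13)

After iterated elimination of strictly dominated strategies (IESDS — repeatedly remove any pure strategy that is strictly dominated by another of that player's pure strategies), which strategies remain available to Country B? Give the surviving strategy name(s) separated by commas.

C4

Column C1 is eliminated: C3 beats it against every remaining row (A: 12>5, B: 20>11, C: 4>0).
For Country A, C strictly dominates B on the remaining columns (C2: 15>10, C3: 15>7, C4: 10>6); eliminate B.
Column C2 is eliminated: C4 beats it against every remaining row (A: 7>2, C: 13>11).
Country A's strategy A is strictly dominated by C (C3: 15>9, C4: 10>4) and is removed.
Column C3 is eliminated: C4 beats it against every remaining row (C: 13>4).
Among the remaining strategies, none is strictly dominated by another pure strategy of the same player, so the elimination stops.
Surviving strategies — Country A: {C}; Country B: {C4}.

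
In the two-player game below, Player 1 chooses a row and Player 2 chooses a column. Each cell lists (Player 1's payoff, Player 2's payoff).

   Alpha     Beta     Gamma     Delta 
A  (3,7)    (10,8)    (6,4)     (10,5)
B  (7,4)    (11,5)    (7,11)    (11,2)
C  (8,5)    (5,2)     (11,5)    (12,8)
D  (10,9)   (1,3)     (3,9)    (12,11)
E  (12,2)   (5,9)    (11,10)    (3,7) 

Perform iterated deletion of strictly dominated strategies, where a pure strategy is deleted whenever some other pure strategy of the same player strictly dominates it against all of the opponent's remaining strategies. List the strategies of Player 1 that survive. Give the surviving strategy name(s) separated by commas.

C, D, E

Player 1's strategy A is strictly dominated by B (Alpha: 7>3, Beta: 11>10, Gamma: 7>6, Delta: 11>10) and is removed.
Column Beta is eliminated: Gamma beats it against every remaining row (B: 11>5, C: 5>2, D: 9>3, E: 10>9).
Player 1's strategy B is strictly dominated by C (Alpha: 8>7, Gamma: 11>7, Delta: 12>11) and is removed.
Column Alpha is eliminated: Delta beats it against every remaining row (C: 8>5, D: 11>9, E: 7>2).
Among the remaining strategies, none is strictly dominated by another pure strategy of the same player, so the elimination stops.
Surviving strategies — Player 1: {C, D, E}; Player 2: {Gamma, Delta}.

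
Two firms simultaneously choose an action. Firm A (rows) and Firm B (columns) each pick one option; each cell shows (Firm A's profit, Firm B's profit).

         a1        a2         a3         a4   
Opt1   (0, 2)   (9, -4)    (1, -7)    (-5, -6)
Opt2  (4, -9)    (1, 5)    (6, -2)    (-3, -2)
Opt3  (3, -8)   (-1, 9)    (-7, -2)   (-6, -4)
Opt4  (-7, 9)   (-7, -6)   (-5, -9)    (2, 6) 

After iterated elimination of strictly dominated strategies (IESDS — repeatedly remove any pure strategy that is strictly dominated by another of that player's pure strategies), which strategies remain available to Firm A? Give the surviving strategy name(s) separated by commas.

Row Opt3 is eliminated: Opt2 beats it against every remaining column (a1: 4>3, a2: 1>-1, a3: 6>-7, a4: -3>-6).
Column a3 is eliminated: a2 beats it against every remaining row (Opt1: -4>-7, Opt2: 5>-2, Opt4: -6>-9).
Among the remaining strategies, none is strictly dominated by another pure strategy of the same player, so the elimination stops.
Surviving strategies — Firm A: {Opt1, Opt2, Opt4}; Firm B: {a1, a2, a4}.

Opt1, Opt2, Opt4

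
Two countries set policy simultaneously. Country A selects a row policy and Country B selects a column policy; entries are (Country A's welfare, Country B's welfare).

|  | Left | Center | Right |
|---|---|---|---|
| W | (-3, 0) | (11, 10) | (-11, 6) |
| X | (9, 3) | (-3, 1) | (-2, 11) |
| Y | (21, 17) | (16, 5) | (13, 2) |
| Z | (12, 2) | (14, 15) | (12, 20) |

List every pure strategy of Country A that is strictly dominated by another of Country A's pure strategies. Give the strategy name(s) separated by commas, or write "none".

W, X, Z

W is strictly dominated by Y (Left: 21>-3, Center: 16>11, Right: 13>-11).
Y strictly dominates X — Left: 21>9, Center: 16>-3, Right: 13>-2.
Y: no other strategy beats it everywhere (W at Left (21>-3); X at Left (21>9); Z at Left (21>12)).
Y strictly dominates Z — Left: 21>12, Center: 16>14, Right: 13>12.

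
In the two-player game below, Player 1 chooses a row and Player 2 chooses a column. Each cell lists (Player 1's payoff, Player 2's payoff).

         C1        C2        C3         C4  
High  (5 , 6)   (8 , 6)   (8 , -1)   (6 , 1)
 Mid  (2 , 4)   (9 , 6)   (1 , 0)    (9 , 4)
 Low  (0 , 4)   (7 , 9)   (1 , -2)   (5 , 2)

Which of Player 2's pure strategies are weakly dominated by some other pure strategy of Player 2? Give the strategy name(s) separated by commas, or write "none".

C1, C3, C4

C1 is weakly dominated by C2 (High: 6=6, Mid: 6>4, Low: 9>4).
C2 is not dominated — it holds its own against C1 at Mid (6>4); C3 at High (6>-1); C4 at High (6>1).
C1 weakly dominates C3 — High: 6>-1, Mid: 4>0, Low: 4>-2.
C4: dominated, since C1 does at least as well everywhere (High: 6>1, Mid: 4=4, Low: 4>2).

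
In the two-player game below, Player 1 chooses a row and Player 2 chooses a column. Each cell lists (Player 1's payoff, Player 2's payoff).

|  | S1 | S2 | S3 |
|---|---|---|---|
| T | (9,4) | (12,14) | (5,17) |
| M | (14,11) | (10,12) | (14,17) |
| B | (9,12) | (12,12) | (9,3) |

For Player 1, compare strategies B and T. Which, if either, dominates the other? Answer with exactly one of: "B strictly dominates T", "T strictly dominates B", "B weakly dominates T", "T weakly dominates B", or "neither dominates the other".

B weakly dominates T

B's payoffs vs T's, by Player 2's action — S1: 9=9, S2: 12=12, S3: 9>5.
B is at least as good everywhere and strictly better somewhere (tied only at S1, S2), so B weakly but not strictly dominates T.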